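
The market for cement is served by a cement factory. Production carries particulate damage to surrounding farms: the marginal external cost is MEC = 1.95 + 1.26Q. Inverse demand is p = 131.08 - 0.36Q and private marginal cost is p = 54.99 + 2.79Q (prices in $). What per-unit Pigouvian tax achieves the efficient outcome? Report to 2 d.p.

tax = $23.13 per unit

Social marginal cost = private MC + MEC = 56.94 + 4.05Q.
Set SMC = demand: 56.94 + 4.05Q = 131.08 - 0.36Q → Q* = 16.8118.
The Pigouvian tax equals MEC at Q*: 1.95 + 1.26×16.8118 = 23.1329.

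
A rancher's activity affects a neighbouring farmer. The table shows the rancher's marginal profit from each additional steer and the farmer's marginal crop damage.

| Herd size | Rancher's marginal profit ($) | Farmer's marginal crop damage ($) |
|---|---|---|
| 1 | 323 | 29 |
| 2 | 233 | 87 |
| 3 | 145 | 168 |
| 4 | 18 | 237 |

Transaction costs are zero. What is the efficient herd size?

Bargaining reaches the level where marginal profit last exceeds marginal crop damage.
That holds through level 2 (233 ≥ 87) but not at 3 (145 < 168).

2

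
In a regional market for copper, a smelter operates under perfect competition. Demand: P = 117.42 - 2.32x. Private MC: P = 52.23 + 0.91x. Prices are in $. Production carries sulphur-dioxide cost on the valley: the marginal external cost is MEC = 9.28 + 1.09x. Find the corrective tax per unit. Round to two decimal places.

Social marginal cost = private MC + MEC = 61.51 + 2.00x.
Set SMC = demand: 61.51 + 2.00x = 117.42 - 2.32x → x* = 12.9421.
The Pigouvian tax equals MEC at x*: 9.28 + 1.09×12.9421 = 23.3869.

tax = $23.39 per unit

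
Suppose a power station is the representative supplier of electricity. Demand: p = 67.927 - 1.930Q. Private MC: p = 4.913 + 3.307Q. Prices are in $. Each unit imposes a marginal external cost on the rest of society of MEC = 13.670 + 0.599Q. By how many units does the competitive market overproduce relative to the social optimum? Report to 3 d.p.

Market equilibrium (private): 4.913 + 3.307Q = 67.927 - 1.930Q → Q_m = 12.0325.
Social marginal cost = private MC + MEC = 18.583 + 3.906Q.
Set SMC = demand: 18.583 + 3.906Q = 67.927 - 1.930Q → Q* = 8.4551.
Gap = |12.0325 − 8.4551| = 3.5774.

3.577 units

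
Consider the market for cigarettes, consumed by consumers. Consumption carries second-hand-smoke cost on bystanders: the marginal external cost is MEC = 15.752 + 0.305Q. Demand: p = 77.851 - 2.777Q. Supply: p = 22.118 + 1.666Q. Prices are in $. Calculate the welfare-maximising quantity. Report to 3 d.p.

Q* = 8.421

Social marginal benefit = demand − MEC = 62.099 - 3.082Q.
Set SMB = MC: 62.099 - 3.082Q = 22.118 + 1.666Q → Q* = 8.4206.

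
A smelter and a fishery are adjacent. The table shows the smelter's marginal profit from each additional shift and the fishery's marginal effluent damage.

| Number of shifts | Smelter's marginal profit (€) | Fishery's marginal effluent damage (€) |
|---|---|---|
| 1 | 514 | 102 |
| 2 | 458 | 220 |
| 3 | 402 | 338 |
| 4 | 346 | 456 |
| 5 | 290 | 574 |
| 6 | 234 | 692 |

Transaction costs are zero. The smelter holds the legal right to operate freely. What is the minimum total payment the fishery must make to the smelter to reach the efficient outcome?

Left alone the smelter would choose level 6 (marginal profit stays positive).
Efficient level: k* = 3 (marginal profit ≥ marginal effluent damage through 3).
The fishery must at least cover the smelter's forgone profit from cutting 6→3: 346 + 290 + 234 = 870.

€870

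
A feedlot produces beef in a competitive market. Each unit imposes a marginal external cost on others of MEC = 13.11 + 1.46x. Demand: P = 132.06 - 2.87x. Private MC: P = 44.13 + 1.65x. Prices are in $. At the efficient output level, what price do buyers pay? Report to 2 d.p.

P = $96.15

Social marginal cost = private MC + MEC = 57.24 + 3.11x.
Set SMC = demand: 57.24 + 3.11x = 132.06 - 2.87x → x* = 12.5117.
Consumer price on the demand curve at x*: 132.06 − 2.87×12.5117 = 96.1514.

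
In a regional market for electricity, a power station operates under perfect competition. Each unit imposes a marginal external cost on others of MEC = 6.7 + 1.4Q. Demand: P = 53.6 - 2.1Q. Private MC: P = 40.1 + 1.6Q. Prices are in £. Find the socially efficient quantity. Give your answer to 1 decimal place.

Q* = 1.3

Social marginal cost = private MC + MEC = 46.8 + 3.0Q.
Set SMC = demand: 46.8 + 3.0Q = 53.6 - 2.1Q → Q* = 1.3333.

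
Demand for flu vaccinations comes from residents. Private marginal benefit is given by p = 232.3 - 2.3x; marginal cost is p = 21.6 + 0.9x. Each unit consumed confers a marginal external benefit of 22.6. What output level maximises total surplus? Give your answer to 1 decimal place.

Social marginal benefit = demand + MEB = 254.9 - 2.3x.
Set SMB = MC: 254.9 - 2.3x = 21.6 + 0.9x → x* = 72.9063.

x* = 72.9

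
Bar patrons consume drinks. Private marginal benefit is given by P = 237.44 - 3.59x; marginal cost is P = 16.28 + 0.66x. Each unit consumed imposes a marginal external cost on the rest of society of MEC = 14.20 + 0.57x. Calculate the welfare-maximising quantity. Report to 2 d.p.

Social marginal benefit = demand − MEC = 223.24 - 4.16x.
Set SMB = MC: 223.24 - 4.16x = 16.28 + 0.66x → x* = 42.9378.

x* = 42.94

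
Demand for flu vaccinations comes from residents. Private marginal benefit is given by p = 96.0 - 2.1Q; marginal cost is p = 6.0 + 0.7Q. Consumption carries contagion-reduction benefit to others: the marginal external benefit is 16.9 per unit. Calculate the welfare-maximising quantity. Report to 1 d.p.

Social marginal benefit = demand + MEB = 112.9 - 2.1Q.
Set SMB = MC: 112.9 - 2.1Q = 6.0 + 0.7Q → Q* = 38.1786.

Q* = 38.2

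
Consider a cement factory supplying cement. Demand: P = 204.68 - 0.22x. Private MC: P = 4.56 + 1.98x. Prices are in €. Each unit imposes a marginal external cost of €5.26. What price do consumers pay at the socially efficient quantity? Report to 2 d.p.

Social marginal cost = private MC + MEC = 9.82 + 1.98x.
Set SMC = demand: 9.82 + 1.98x = 204.68 - 0.22x → x* = 88.5727.
Consumer price on the demand curve at x*: 204.68 − 0.22×88.5727 = 185.1940.

P = €185.19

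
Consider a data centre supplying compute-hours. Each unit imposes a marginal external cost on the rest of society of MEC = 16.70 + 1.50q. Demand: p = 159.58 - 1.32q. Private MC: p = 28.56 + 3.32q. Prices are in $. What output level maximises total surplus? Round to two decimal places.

q* = 18.62

Social marginal cost = private MC + MEC = 45.26 + 4.82q.
Set SMC = demand: 45.26 + 4.82q = 159.58 - 1.32q → q* = 18.6189.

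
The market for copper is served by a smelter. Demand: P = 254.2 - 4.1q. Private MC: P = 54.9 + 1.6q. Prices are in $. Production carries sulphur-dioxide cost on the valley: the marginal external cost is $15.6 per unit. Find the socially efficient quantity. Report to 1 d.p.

q* = 32.2

Social marginal cost = private MC + MEC = 70.5 + 1.6q.
Set SMC = demand: 70.5 + 1.6q = 254.2 - 4.1q → q* = 32.2281.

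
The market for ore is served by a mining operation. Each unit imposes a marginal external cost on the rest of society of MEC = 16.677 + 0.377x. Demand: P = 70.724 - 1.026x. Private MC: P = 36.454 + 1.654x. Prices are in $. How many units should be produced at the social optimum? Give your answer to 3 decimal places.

Social marginal cost = private MC + MEC = 53.131 + 2.031x.
Set SMC = demand: 53.131 + 2.031x = 70.724 - 1.026x → x* = 5.7550.

x* = 5.755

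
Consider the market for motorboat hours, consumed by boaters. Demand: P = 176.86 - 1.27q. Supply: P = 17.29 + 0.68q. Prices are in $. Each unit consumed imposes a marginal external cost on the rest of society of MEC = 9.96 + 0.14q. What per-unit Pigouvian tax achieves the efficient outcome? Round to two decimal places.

tax = $19.98 per unit

Social marginal benefit = demand − MEC = 166.90 - 1.41q.
Set SMB = MC: 166.90 - 1.41q = 17.29 + 0.68q → q* = 71.5837.
The Pigouvian tax equals MEC at q*: 9.96 + 0.14×71.5837 = 19.9817.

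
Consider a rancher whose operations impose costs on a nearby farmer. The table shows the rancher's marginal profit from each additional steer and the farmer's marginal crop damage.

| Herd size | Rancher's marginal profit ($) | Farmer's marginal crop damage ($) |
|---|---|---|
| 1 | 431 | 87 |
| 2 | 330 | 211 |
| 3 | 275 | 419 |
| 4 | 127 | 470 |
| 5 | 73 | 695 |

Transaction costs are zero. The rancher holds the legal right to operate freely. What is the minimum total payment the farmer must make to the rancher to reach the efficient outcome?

Left alone the rancher would choose level 5 (marginal profit stays positive).
Efficient level: k* = 2 (marginal profit ≥ marginal crop damage through 2).
The farmer must at least cover the rancher's forgone profit from cutting 5→2: 275 + 127 + 73 = 475.

$475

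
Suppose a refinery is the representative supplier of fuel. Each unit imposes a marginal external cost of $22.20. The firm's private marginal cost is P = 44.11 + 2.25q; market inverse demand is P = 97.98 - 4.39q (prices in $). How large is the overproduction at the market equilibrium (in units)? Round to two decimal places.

3.34 units

Market equilibrium (private): 44.11 + 2.25q = 97.98 - 4.39q → q_m = 8.1130.
Social marginal cost = private MC + MEC = 66.31 + 2.25q.
Set SMC = demand: 66.31 + 2.25q = 97.98 - 4.39q → q* = 4.7696.
Gap = |8.1130 − 4.7696| = 3.3434.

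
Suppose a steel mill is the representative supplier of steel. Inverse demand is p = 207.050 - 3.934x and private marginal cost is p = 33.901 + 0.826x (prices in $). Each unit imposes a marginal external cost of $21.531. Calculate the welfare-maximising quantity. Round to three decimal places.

x* = 31.853

Social marginal cost = private MC + MEC = 55.432 + 0.826x.
Set SMC = demand: 55.432 + 0.826x = 207.050 - 3.934x → x* = 31.8525.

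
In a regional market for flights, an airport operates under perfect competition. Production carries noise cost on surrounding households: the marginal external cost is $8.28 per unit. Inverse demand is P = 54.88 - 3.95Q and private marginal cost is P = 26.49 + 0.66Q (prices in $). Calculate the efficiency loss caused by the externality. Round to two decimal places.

Market equilibrium (private): 26.49 + 0.66Q = 54.88 - 3.95Q → Q_m = 6.1584.
Social marginal cost = private MC + MEC = 34.77 + 0.66Q.
Set SMC = demand: 34.77 + 0.66Q = 54.88 - 3.95Q → Q* = 4.3623.
The welfare-loss triangle has base |Q_m − Q*| and height MEC(Q_m) (the vertical gap between SMC and demand is zero at Q* and MEC at Q_m).
DWL = ½ × 1.7961 × 8.2800 = 7.4359.

DWL = $7.44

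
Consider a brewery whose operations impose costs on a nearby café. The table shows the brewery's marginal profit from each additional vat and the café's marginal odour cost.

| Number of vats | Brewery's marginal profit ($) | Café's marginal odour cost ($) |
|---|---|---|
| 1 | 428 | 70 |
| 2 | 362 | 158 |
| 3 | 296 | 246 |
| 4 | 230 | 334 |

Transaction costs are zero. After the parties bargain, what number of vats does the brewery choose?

3

Bargaining reaches the level where marginal profit last exceeds marginal odour cost.
That holds through level 3 (296 ≥ 246) but not at 4 (230 < 334).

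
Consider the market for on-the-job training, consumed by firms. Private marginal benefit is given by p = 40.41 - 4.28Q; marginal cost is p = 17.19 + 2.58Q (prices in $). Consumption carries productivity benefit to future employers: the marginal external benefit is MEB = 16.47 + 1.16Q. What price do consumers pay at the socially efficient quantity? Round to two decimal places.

P = $10.61

Social marginal benefit = demand + MEB = 56.88 - 3.12Q.
Set SMB = MC: 56.88 - 3.12Q = 17.19 + 2.58Q → Q* = 6.9632.
Consumer price on the demand curve at Q*: 40.41 − 4.28×6.9632 = 10.6075.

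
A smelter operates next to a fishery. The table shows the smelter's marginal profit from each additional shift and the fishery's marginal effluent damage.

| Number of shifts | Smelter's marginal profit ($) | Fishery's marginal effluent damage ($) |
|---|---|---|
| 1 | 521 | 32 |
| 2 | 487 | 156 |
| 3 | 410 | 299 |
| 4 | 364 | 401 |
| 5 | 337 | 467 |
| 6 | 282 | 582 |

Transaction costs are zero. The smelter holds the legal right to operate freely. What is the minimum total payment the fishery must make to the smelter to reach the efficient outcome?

$983

Left alone the smelter would choose level 6 (marginal profit stays positive).
Efficient level: k* = 3 (marginal profit ≥ marginal effluent damage through 3).
The fishery must at least cover the smelter's forgone profit from cutting 6→3: 364 + 337 + 282 = 983.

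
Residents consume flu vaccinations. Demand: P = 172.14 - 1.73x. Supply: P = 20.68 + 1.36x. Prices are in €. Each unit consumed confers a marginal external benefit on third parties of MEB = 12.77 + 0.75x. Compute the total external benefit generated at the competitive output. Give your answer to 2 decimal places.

€1526.91

Market equilibrium (private): 20.68 + 1.36x = 172.14 - 1.73x → x_m = 49.0162.
Total external benefit = ∫₀^{x_m} (12.77 + 0.75x) dx = 12.77×49.0162 + ½×0.75×49.0162² = 1526.9073.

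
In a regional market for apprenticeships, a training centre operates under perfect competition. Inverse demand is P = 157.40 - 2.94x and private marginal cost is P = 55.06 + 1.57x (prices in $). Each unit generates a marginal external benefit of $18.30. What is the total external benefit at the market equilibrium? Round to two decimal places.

$415.26

Market equilibrium (private): 55.06 + 1.57x = 157.40 - 2.94x → x_m = 22.6918.
Total external benefit = MEB × x_m = 18.30 × 22.6918 = 415.2599.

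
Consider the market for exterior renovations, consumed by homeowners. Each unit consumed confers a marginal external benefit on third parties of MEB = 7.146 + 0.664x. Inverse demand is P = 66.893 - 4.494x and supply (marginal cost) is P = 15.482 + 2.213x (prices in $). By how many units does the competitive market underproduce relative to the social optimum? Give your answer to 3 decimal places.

2.025 units

Market equilibrium (private): 15.482 + 2.213x = 66.893 - 4.494x → x_m = 7.6653.
Social marginal benefit = demand + MEB = 74.039 - 3.830x.
Set SMB = MC: 74.039 - 3.830x = 15.482 + 2.213x → x* = 9.6901.
Gap = |7.6653 − 9.6901| = 2.0248.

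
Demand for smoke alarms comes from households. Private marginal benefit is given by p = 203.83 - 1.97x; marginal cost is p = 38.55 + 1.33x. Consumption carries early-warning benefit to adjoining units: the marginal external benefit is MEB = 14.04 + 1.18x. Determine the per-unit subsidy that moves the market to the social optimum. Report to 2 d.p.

subsidy = 113.85 per unit

Social marginal benefit = demand + MEB = 217.87 - 0.79x.
Set SMB = MC: 217.87 - 0.79x = 38.55 + 1.33x → x* = 84.5849.
The Pigouvian subsidy equals MEB at x*: 14.04 + 1.18×84.5849 = 113.8502.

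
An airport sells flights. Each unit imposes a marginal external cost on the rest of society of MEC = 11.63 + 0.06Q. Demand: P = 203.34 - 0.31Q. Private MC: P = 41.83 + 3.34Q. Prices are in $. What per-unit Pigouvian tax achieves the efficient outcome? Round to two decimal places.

tax = $14.05 per unit

Social marginal cost = private MC + MEC = 53.46 + 3.40Q.
Set SMC = demand: 53.46 + 3.40Q = 203.34 - 0.31Q → Q* = 40.3989.
The Pigouvian tax equals MEC at Q*: 11.63 + 0.06×40.3989 = 14.0539.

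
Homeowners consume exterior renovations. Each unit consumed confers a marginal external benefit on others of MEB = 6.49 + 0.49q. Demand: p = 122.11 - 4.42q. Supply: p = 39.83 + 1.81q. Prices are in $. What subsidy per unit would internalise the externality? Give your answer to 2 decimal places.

subsidy = $14.07 per unit

Social marginal benefit = demand + MEB = 128.60 - 3.93q.
Set SMB = MC: 128.60 - 3.93q = 39.83 + 1.81q → q* = 15.4652.
The Pigouvian subsidy equals MEB at q*: 6.49 + 0.49×15.4652 = 14.0679.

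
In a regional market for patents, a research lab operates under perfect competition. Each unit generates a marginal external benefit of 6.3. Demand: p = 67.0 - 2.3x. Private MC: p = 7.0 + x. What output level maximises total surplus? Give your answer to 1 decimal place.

x* = 20.1

Social marginal cost = private MC − MEB = 0.7 + x.
Set SMC = demand: 0.7 + x = 67.0 - 2.3x → x* = 20.0909.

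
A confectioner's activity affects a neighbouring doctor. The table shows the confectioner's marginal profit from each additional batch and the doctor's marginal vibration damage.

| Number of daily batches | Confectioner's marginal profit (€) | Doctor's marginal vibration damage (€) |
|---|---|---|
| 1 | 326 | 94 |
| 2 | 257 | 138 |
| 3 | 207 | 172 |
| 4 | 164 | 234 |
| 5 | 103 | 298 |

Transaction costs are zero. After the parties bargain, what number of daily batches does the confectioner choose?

Bargaining reaches the level where marginal profit last exceeds marginal vibration damage.
That holds through level 3 (207 ≥ 172) but not at 4 (164 < 234).

3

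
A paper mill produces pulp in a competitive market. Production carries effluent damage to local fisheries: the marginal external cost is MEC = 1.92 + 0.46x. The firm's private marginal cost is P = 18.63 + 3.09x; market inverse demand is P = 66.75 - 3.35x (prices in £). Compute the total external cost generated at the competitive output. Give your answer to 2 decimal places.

Market equilibrium (private): 18.63 + 3.09x = 66.75 - 3.35x → x_m = 7.4720.
Total external cost = ∫₀^{x_m} (1.92 + 0.46x) dx = 1.92×7.4720 + ½×0.46×7.4720² = 27.1873.

£27.19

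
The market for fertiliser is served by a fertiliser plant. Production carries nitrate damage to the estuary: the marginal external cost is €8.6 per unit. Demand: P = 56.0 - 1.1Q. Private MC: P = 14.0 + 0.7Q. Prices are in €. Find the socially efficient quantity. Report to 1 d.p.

Q* = 18.6

Social marginal cost = private MC + MEC = 22.6 + 0.7Q.
Set SMC = demand: 22.6 + 0.7Q = 56.0 - 1.1Q → Q* = 18.5556.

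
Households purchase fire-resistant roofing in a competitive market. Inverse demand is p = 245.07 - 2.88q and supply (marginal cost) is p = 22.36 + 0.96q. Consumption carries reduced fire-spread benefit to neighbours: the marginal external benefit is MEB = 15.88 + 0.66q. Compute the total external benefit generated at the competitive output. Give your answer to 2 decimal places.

2031.02

Market equilibrium (private): 22.36 + 0.96q = 245.07 - 2.88q → q_m = 57.9974.
Total external benefit = ∫₀^{q_m} (15.88 + 0.66q) dq = 15.88×57.9974 + ½×0.66×57.9974² = 2031.0192.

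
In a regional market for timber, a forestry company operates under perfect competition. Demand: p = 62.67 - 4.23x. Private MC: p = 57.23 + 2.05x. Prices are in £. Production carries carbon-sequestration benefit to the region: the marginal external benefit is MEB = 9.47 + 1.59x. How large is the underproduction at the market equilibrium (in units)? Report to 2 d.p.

Market equilibrium (private): 57.23 + 2.05x = 62.67 - 4.23x → x_m = 0.8662.
Social marginal cost = private MC − MEB = 47.76 + 0.46x.
Set SMC = demand: 47.76 + 0.46x = 62.67 - 4.23x → x* = 3.1791.
Gap = |0.8662 − 3.1791| = 2.3129.

2.31 units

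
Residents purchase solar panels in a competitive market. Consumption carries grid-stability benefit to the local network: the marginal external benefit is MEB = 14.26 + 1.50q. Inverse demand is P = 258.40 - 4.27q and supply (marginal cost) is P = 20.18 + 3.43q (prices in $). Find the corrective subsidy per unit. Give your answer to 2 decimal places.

Social marginal benefit = demand + MEB = 272.66 - 2.77q.
Set SMB = MC: 272.66 - 2.77q = 20.18 + 3.43q → q* = 40.7226.
The Pigouvian subsidy equals MEB at q*: 14.26 + 1.50×40.7226 = 75.3439.

subsidy = $75.34 per unit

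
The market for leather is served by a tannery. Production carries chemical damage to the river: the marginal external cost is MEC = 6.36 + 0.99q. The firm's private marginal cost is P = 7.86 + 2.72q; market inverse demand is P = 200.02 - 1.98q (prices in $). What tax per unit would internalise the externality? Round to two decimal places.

tax = $38.69 per unit

Social marginal cost = private MC + MEC = 14.22 + 3.71q.
Set SMC = demand: 14.22 + 3.71q = 200.02 - 1.98q → q* = 32.6538.
The Pigouvian tax equals MEC at q*: 6.36 + 0.99×32.6538 = 38.6873.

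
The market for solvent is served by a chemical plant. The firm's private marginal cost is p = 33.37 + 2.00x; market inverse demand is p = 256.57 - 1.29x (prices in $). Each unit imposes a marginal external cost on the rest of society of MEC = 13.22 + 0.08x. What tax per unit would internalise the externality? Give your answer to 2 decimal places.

Social marginal cost = private MC + MEC = 46.59 + 2.08x.
Set SMC = demand: 46.59 + 2.08x = 256.57 - 1.29x → x* = 62.3086.
The Pigouvian tax equals MEC at x*: 13.22 + 0.08×62.3086 = 18.2047.

tax = $18.20 per unit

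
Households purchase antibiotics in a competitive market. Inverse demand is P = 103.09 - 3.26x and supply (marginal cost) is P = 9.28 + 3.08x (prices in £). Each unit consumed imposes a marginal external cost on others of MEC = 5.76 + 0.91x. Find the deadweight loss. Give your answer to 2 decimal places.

DWL = £25.49

Market equilibrium (private): 9.28 + 3.08x = 103.09 - 3.26x → x_m = 14.7965.
Social marginal benefit = demand − MEC = 97.33 - 4.17x.
Set SMB = MC: 97.33 - 4.17x = 9.28 + 3.08x → x* = 12.1448.
Height of the DWL triangle at x_m is MC(x_m) − SMB(x_m) = MEC(x_m) = 19.2248.
DWL = ½ × 2.6517 × 19.2248 = 25.4892.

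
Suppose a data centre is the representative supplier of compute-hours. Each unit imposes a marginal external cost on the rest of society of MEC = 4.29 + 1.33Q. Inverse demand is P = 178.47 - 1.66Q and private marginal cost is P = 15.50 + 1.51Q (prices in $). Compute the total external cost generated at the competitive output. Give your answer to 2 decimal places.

Market equilibrium (private): 15.50 + 1.51Q = 178.47 - 1.66Q → Q_m = 51.4101.
Total external cost = ∫₀^{Q_m} (4.29 + 1.33Q) dQ = 4.29×51.4101 + ½×1.33×51.4101² = 1978.1433.

$1978.14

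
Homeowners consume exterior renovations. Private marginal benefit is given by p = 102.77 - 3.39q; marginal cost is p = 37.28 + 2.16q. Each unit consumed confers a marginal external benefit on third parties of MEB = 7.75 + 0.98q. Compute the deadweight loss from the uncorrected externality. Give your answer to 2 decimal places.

Market equilibrium (private): 37.28 + 2.16q = 102.77 - 3.39q → q_m = 11.8000.
Social marginal benefit = demand + MEB = 110.52 - 2.41q.
Set SMB = MC: 110.52 - 2.41q = 37.28 + 2.16q → q* = 16.0263.
Height of the DWL triangle at q_m is SMB(q_m) − MC(q_m) = MEB(q_m) = 19.3140.
DWL = ½ × 4.2263 × 19.3140 = 40.8134.

DWL = 40.81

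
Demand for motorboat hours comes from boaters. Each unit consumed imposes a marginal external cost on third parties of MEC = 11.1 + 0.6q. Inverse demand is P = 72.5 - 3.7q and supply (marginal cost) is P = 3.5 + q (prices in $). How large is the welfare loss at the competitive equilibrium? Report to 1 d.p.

DWL = $37.4

Market equilibrium (private): 3.5 + q = 72.5 - 3.7q → q_m = 14.6809.
Social marginal benefit = demand − MEC = 61.4 - 4.3q.
Set SMB = MC: 61.4 - 4.3q = 3.5 + q → q* = 10.9245.
The loss is the area between SMB and MC from q* to q_m; with linear curves that's a triangle of height MEC(q_m).
DWL = ½ × 3.7564 × 19.9085 = 37.3921.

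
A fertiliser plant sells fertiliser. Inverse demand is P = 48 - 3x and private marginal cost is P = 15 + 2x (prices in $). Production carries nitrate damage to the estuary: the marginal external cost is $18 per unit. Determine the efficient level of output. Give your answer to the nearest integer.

Social marginal cost = private MC + MEC = 33 + 2x.
Set SMC = demand: 33 + 2x = 48 - 3x → x* = 3.0000.

x* = 3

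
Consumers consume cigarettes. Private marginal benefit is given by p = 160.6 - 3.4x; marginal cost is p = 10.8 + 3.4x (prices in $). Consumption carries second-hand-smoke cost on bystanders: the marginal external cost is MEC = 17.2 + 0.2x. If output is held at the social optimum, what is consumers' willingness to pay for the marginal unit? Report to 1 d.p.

P = $96.2

Social marginal benefit = demand − MEC = 143.4 - 3.6x.
Set SMB = MC: 143.4 - 3.6x = 10.8 + 3.4x → x* = 18.9429.
Consumer price on the demand curve at x*: 160.6 − 3.4×18.9429 = 96.1941.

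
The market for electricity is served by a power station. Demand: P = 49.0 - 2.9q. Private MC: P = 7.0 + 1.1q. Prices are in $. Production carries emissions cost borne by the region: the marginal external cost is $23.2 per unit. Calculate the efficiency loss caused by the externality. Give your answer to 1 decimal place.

DWL = $67.3

Market equilibrium (private): 7.0 + 1.1q = 49.0 - 2.9q → q_m = 10.5000.
Social marginal cost = private MC + MEC = 30.2 + 1.1q.
Set SMC = demand: 30.2 + 1.1q = 49.0 - 2.9q → q* = 4.7000.
The welfare-loss triangle has base |q_m − q*| and height MEC(q_m) (the vertical gap between SMC and demand is zero at q* and MEC at q_m).
DWL = ½ × 5.8000 × 23.2000 = 67.2800.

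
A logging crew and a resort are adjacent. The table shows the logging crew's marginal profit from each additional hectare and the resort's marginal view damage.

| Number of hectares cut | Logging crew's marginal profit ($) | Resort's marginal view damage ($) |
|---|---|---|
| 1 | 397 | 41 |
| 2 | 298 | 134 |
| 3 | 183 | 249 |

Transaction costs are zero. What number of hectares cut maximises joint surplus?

2

Bargaining reaches the level where marginal profit last exceeds marginal view damage.
That holds through level 2 (298 ≥ 134) but not at 3 (183 < 249).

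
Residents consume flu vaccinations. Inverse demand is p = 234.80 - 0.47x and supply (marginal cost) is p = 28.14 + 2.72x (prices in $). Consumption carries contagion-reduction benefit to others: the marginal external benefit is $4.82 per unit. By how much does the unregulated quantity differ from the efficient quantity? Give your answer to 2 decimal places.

1.51 units

Market equilibrium (private): 28.14 + 2.72x = 234.80 - 0.47x → x_m = 64.7837.
Social marginal benefit = demand + MEB = 239.62 - 0.47x.
Set SMB = MC: 239.62 - 0.47x = 28.14 + 2.72x → x* = 66.2947.
Gap = |64.7837 − 66.2947| = 1.5110.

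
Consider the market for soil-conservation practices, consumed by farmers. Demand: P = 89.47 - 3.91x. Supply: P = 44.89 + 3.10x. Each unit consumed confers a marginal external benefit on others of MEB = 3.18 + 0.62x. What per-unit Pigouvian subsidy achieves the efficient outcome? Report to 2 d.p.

Social marginal benefit = demand + MEB = 92.65 - 3.29x.
Set SMB = MC: 92.65 - 3.29x = 44.89 + 3.10x → x* = 7.4742.
The Pigouvian subsidy equals MEB at x*: 3.18 + 0.62×7.4742 = 7.8140.

subsidy = 7.81 per unit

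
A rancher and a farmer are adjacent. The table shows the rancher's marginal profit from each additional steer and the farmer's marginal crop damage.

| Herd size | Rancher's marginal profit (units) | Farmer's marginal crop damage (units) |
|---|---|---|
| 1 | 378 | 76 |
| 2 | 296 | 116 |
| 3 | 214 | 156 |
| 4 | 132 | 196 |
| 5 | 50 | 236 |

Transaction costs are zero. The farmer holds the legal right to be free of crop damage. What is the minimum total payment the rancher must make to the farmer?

Efficient level: marginal profit ≥ marginal crop damage through level 3, so k* = 3.
With the farmer holding the right, the rancher must at least compensate total damage at k*: 76 + 116 + 156 = 348.

348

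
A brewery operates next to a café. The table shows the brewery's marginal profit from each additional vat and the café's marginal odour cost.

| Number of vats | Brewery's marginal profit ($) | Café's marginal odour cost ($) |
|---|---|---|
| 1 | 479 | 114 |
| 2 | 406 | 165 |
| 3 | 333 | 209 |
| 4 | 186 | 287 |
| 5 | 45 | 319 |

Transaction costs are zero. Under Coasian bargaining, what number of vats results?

3

Bargaining reaches the level where marginal profit last exceeds marginal odour cost.
That holds through level 3 (333 ≥ 209) but not at 4 (186 < 287).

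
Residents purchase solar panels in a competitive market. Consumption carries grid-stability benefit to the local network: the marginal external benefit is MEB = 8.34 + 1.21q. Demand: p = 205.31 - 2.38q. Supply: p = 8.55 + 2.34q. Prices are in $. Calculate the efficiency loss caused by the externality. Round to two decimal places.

Market equilibrium (private): 8.55 + 2.34q = 205.31 - 2.38q → q_m = 41.6864.
Social marginal benefit = demand + MEB = 213.65 - 1.17q.
Set SMB = MC: 213.65 - 1.17q = 8.55 + 2.34q → q* = 58.4330.
Between q* and q_m the wedge SMB − MC runs linearly from 0 to MEB(q_m), so the loss is a triangle.
DWL = ½ × 16.7466 × 58.7806 = 492.1876.

DWL = $492.19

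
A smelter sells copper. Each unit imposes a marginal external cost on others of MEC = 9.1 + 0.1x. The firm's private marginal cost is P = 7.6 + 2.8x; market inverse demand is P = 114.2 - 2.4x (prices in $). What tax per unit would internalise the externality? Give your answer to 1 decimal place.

Social marginal cost = private MC + MEC = 16.7 + 2.9x.
Set SMC = demand: 16.7 + 2.9x = 114.2 - 2.4x → x* = 18.3962.
The Pigouvian tax equals MEC at x*: 9.1 + 0.1×18.3962 = 10.9396.

tax = $10.9 per unit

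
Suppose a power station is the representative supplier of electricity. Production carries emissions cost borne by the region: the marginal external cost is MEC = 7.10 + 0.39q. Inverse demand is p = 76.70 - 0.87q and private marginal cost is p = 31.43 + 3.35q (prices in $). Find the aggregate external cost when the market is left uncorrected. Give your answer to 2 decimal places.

Market equilibrium (private): 31.43 + 3.35q = 76.70 - 0.87q → q_m = 10.7275.
Total external cost = ∫₀^{q_m} (7.10 + 0.39q) dq = 7.10×10.7275 + ½×0.39×10.7275² = 98.6057.

$98.61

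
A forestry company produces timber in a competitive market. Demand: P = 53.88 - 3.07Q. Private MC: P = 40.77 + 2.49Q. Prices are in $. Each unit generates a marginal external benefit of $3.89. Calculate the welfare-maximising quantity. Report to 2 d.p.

Q* = 3.06

Social marginal cost = private MC − MEB = 36.88 + 2.49Q.
Set SMC = demand: 36.88 + 2.49Q = 53.88 - 3.07Q → Q* = 3.0576.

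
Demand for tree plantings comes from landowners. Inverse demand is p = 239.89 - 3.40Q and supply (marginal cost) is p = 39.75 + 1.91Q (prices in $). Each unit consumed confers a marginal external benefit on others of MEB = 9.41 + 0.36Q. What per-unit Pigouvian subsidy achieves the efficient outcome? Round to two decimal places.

subsidy = $24.65 per unit

Social marginal benefit = demand + MEB = 249.30 - 3.04Q.
Set SMB = MC: 249.30 - 3.04Q = 39.75 + 1.91Q → Q* = 42.3333.
The Pigouvian subsidy equals MEB at Q*: 9.41 + 0.36×42.3333 = 24.6500.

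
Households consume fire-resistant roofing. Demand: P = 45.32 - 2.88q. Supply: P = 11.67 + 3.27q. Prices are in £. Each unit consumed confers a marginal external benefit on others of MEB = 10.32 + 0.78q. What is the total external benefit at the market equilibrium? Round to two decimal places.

£68.14

Market equilibrium (private): 11.67 + 3.27q = 45.32 - 2.88q → q_m = 5.4715.
Total external benefit = ∫₀^{q_m} (10.32 + 0.78q) dq = 10.32×5.4715 + ½×0.78×5.4715² = 68.1414.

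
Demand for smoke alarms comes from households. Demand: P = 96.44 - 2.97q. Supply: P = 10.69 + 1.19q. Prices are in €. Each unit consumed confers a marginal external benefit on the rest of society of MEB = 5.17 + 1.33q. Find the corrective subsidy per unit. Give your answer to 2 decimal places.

subsidy = €47.90 per unit

Social marginal benefit = demand + MEB = 101.61 - 1.64q.
Set SMB = MC: 101.61 - 1.64q = 10.69 + 1.19q → q* = 32.1272.
The Pigouvian subsidy equals MEB at q*: 5.17 + 1.33×32.1272 = 47.8992.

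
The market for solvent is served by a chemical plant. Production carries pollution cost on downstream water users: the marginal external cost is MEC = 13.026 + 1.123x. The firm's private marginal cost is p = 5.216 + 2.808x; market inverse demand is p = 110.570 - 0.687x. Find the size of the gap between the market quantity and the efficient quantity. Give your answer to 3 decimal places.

10.151 units

Market equilibrium (private): 5.216 + 2.808x = 110.570 - 0.687x → x_m = 30.1442.
Social marginal cost = private MC + MEC = 18.242 + 3.931x.
Set SMC = demand: 18.242 + 3.931x = 110.570 - 0.687x → x* = 19.9931.
Gap = |30.1442 − 19.9931| = 10.1511.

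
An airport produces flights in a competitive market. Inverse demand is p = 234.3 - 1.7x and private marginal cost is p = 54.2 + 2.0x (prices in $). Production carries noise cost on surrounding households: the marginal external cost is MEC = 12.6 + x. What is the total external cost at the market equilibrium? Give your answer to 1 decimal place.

Market equilibrium (private): 54.2 + 2.0x = 234.3 - 1.7x → x_m = 48.6757.
Total external cost = ∫₀^{x_m} (12.6 + 1.0x) dx = 12.6×48.6757 + ½×1.0×48.6757² = 1797.9757.

$1798.0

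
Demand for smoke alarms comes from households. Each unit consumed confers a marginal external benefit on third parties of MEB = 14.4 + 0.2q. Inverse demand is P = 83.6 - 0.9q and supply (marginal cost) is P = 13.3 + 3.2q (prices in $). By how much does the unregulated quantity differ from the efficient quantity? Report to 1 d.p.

Market equilibrium (private): 13.3 + 3.2q = 83.6 - 0.9q → q_m = 17.1463.
Social marginal benefit = demand + MEB = 98.0 - 0.7q.
Set SMB = MC: 98.0 - 0.7q = 13.3 + 3.2q → q* = 21.7179.
Gap = |17.1463 − 21.7179| = 4.5716.

4.6 units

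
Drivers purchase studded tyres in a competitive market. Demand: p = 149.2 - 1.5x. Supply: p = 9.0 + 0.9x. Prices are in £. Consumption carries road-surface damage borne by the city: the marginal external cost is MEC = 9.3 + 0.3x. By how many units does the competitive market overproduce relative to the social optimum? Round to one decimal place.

Market equilibrium (private): 9.0 + 0.9x = 149.2 - 1.5x → x_m = 58.4167.
Social marginal benefit = demand − MEC = 139.9 - 1.8x.
Set SMB = MC: 139.9 - 1.8x = 9.0 + 0.9x → x* = 48.4815.
Gap = |58.4167 − 48.4815| = 9.9352.

9.9 units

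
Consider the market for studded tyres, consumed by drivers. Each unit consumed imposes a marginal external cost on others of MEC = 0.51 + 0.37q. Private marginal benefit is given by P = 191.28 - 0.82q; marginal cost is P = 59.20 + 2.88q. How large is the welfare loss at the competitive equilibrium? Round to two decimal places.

Market equilibrium (private): 59.20 + 2.88q = 191.28 - 0.82q → q_m = 35.6973.
Social marginal benefit = demand − MEC = 190.77 - 1.19q.
Set SMB = MC: 190.77 - 1.19q = 59.20 + 2.88q → q* = 32.3268.
The welfare-loss triangle has base |q_m − q*| and height MEC(q_m) (the vertical gap between SMB and MC is zero at q* and MEC at q_m).
DWL = ½ × 3.3705 × 13.7180 = 23.1183.

DWL = 23.12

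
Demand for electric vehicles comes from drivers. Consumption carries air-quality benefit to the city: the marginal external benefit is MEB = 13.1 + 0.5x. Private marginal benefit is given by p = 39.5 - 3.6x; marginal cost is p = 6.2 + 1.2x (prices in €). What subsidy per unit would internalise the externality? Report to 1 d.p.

subsidy = €18.5 per unit

Social marginal benefit = demand + MEB = 52.6 - 3.1x.
Set SMB = MC: 52.6 - 3.1x = 6.2 + 1.2x → x* = 10.7907.
The Pigouvian subsidy equals MEB at x*: 13.1 + 0.5×10.7907 = 18.4954.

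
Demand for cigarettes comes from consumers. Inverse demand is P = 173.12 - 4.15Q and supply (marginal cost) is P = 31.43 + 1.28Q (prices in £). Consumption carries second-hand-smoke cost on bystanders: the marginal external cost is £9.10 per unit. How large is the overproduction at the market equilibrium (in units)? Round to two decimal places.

1.68 units

Market equilibrium (private): 31.43 + 1.28Q = 173.12 - 4.15Q → Q_m = 26.0939.
Social marginal benefit = demand − MEC = 164.02 - 4.15Q.
Set SMB = MC: 164.02 - 4.15Q = 31.43 + 1.28Q → Q* = 24.4180.
Gap = |26.0939 − 24.4180| = 1.6759.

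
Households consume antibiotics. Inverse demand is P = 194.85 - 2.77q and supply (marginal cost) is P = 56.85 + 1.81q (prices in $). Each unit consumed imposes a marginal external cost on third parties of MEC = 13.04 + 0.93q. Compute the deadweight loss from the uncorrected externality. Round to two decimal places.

DWL = $153.00

Market equilibrium (private): 56.85 + 1.81q = 194.85 - 2.77q → q_m = 30.1310.
Social marginal benefit = demand − MEC = 181.81 - 3.70q.
Set SMB = MC: 181.81 - 3.70q = 56.85 + 1.81q → q* = 22.6788.
The loss is the area between SMB and MC from q* to q_m; with linear curves that's a triangle of height MEC(q_m).
DWL = ½ × 7.4522 × 41.0618 = 153.0004.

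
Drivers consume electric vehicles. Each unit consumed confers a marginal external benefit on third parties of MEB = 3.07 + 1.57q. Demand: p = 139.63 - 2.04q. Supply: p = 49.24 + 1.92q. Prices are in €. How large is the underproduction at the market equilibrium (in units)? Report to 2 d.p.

Market equilibrium (private): 49.24 + 1.92q = 139.63 - 2.04q → q_m = 22.8258.
Social marginal benefit = demand + MEB = 142.70 - 0.47q.
Set SMB = MC: 142.70 - 0.47q = 49.24 + 1.92q → q* = 39.1046.
Gap = |22.8258 − 39.1046| = 16.2788.

16.28 units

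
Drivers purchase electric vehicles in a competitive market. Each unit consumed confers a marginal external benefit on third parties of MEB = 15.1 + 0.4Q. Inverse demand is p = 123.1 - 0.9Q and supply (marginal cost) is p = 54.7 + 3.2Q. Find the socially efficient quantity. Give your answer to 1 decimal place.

Q* = 22.6

Social marginal benefit = demand + MEB = 138.2 - 0.5Q.
Set SMB = MC: 138.2 - 0.5Q = 54.7 + 3.2Q → Q* = 22.5676.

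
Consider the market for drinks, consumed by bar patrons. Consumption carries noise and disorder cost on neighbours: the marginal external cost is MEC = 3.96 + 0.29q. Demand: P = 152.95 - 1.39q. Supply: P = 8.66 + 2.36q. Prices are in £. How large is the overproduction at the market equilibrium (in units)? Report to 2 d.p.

Market equilibrium (private): 8.66 + 2.36q = 152.95 - 1.39q → q_m = 38.4773.
Social marginal benefit = demand − MEC = 148.99 - 1.68q.
Set SMB = MC: 148.99 - 1.68q = 8.66 + 2.36q → q* = 34.7351.
Gap = |38.4773 − 34.7351| = 3.7422.

3.74 units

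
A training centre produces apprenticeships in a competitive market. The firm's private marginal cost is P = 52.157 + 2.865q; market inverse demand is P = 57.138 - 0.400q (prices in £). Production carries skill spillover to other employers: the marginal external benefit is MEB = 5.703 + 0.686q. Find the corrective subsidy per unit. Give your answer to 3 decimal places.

subsidy = £8.545 per unit

Social marginal cost = private MC − MEB = 46.454 + 2.179q.
Set SMC = demand: 46.454 + 2.179q = 57.138 - 0.400q → q* = 4.1427.
The Pigouvian subsidy equals MEB at q*: 5.703 + 0.686×4.1427 = 8.5449.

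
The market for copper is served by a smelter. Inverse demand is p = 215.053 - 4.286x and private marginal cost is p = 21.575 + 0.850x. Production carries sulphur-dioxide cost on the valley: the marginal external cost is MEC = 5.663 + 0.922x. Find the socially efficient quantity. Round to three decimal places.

x* = 31.003

Social marginal cost = private MC + MEC = 27.238 + 1.772x.
Set SMC = demand: 27.238 + 1.772x = 215.053 - 4.286x → x* = 31.0028.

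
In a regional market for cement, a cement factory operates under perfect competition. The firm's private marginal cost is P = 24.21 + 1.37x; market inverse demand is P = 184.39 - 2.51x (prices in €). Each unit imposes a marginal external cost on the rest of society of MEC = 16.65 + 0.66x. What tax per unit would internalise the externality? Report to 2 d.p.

Social marginal cost = private MC + MEC = 40.86 + 2.03x.
Set SMC = demand: 40.86 + 2.03x = 184.39 - 2.51x → x* = 31.6145.
The Pigouvian tax equals MEC at x*: 16.65 + 0.66×31.6145 = 37.5156.

tax = €37.52 per unit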